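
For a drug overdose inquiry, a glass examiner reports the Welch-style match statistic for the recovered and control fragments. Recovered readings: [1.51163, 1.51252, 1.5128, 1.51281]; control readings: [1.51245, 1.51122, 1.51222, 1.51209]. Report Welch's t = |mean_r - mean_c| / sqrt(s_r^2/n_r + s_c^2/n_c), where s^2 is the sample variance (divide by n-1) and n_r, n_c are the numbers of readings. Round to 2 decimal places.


Welch's t-criterion for glass RI comparison:
Recovered mean = sum / n_r = 6.04976 / 4 = 1.51244
Control mean = sum / n_c = 6.04798 / 4 = 1.511995
Recovered sample variance s_r^2 = 3.09667e-07
Control sample variance s_c^2 = 2.891e-07
Welch SE (unpooled) = sqrt(s_r^2/n_r + s_c^2/n_c) = sqrt(7.74167e-08 + 7.2275e-08) = sqrt(1.49692e-07) = 0.000386901
|mean_r - mean_c| = 0.000445
t = 0.000445 / 0.000386901 = 1.15

1.15


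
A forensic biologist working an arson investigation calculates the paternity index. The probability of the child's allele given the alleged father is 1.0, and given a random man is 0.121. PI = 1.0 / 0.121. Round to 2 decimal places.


Paternity Index calculation:
PI = P(allele|father) / P(allele|random)
PI = 1.0 / 0.121
PI = 8.26

8.26


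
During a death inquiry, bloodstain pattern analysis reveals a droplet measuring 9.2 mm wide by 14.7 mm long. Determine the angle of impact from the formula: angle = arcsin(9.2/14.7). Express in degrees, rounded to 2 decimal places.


Blood spatter impact angle calculation:
width / length = 9.2 / 14.7 = 0.62585
angle = arcsin(0.62585)
angle = 38.74 degrees

38.74


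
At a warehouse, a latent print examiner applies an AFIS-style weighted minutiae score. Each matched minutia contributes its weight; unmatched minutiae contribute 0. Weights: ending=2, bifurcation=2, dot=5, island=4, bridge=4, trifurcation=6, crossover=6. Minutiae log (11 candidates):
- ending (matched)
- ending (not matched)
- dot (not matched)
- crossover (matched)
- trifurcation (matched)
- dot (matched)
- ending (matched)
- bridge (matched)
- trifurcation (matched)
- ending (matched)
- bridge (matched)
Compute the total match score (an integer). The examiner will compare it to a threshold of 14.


Weighted minutiae match score:
  ending: matched, +2 (running total 2)
  ending: not matched, +0
  dot: not matched, +0
  crossover: matched, +6 (running total 8)
  trifurcation: matched, +6 (running total 14)
  dot: matched, +5 (running total 19)
  ending: matched, +2 (running total 21)
  bridge: matched, +4 (running total 25)
  trifurcation: matched, +6 (running total 31)
  ending: matched, +2 (running total 33)
  bridge: matched, +4 (running total 37)
Total score = 37
Threshold = 14; verdict = identification

37


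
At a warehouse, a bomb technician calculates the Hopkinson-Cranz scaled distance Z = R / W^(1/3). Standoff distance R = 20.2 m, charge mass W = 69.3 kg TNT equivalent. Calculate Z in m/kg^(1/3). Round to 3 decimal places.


Scaled distance calculation:
W^(1/3) = 69.3^(1/3) = 4.107502
Z = R / W^(1/3) = 20.2 / 4.107502
Z = 4.918 m/kg^(1/3)

4.918


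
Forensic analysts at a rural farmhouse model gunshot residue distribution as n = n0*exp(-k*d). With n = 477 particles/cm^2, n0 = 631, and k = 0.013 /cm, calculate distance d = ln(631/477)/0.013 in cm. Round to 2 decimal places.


GSR distance calculation:
n0/n = 631 / 477 = 1.322851
ln(n0/n) = 0.279789
d = 0.279789 / 0.013 = 21.52 cm

21.52


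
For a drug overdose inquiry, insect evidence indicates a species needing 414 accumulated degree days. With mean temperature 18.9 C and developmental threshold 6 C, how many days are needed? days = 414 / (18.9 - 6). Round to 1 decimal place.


Insect development time:
Effective temperature = avg_temp - T_base = 18.9 - 6 = 12.9 C
Days = ADD / effective_temp = 414 / 12.9 = 32.1 days

32.1


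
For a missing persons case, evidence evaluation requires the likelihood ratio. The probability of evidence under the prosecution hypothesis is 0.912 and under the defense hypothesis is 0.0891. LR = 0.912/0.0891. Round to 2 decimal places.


Likelihood ratio calculation:
LR = P(E|Hp) / P(E|Hd)
LR = 0.912 / 0.0891
LR = 10.24

10.24


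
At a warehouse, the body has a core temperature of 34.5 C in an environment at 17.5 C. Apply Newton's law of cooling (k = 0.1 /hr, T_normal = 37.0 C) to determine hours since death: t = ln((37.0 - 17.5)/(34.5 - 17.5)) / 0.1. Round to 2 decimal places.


Using Newton's law of cooling:
t = ln((T_normal - T_ambient) / (T_body - T_ambient)) / k
T_normal - T_ambient = 19.5
T_body - T_ambient = 17.0
Ratio = 1.147059
ln(ratio) = 0.137201
t = 0.137201 / 0.1 = 1.37 hours

1.37


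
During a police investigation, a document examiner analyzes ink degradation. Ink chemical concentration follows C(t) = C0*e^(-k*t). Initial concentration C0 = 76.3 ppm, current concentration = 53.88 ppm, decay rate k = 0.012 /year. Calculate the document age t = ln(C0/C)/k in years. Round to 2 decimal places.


Document age estimation:
C0/C = 76.3 / 53.88 = 1.41611
ln(C0/C) = 0.347914
t = 0.347914 / 0.012 = 28.99 years

28.99


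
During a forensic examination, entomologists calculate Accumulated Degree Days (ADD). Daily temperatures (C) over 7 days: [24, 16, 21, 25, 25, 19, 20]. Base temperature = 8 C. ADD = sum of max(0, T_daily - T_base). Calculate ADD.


Computing ADD day by day:
Day 1: max(0, 24 - 8) = 16
Day 2: max(0, 16 - 8) = 8
Day 3: max(0, 21 - 8) = 13
Day 4: max(0, 25 - 8) = 17
Day 5: max(0, 25 - 8) = 17
Day 6: max(0, 19 - 8) = 11
Day 7: max(0, 20 - 8) = 12
Total ADD = 94

94


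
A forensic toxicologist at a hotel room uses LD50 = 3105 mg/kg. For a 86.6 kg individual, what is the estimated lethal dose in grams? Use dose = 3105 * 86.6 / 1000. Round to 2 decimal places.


Lethal dose calculation:
Lethal dose = LD50 * body_weight / 1000
= 3105 * 86.6 / 1000
= 268893 / 1000
= 268.89 g

268.89


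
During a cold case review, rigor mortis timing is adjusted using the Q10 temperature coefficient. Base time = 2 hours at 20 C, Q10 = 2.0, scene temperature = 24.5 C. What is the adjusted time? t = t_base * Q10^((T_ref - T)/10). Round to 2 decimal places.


Rigor mortis time adjustment:
Exponent = (T_ref - T_actual) / 10 = (20 - 24.5) / 10 = -0.45
Q10 factor = 2.0^-0.45 = 0.73204
t_adjusted = 2 * 0.73204 = 1.46 hours

1.46


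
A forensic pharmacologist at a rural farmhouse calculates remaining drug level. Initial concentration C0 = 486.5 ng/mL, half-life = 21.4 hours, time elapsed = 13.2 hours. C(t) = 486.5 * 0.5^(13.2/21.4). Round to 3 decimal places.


Drug concentration decay:
Number of half-lives = t / t_half = 13.2 / 21.4 = 0.616822
Decay factor = 0.5^0.616822 = 0.65210582
C(t) = 486.5 * 0.65210582 = 317.249 ng/mL

317.249


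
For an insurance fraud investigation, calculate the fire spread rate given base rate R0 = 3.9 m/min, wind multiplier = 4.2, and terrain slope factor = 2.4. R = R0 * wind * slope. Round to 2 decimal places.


Fire spread rate calculation:
R = R0 * wind_factor * slope_factor
= 3.9 * 4.2 * 2.4
= 16.38 * 2.4
= 39.31 m/min

39.31


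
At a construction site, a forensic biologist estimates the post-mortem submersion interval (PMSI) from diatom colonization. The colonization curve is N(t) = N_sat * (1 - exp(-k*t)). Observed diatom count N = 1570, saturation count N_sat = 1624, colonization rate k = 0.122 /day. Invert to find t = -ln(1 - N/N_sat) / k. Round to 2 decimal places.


PMSI from diatom colonization curve:
N / N_sat = 1570 / 1624 = 0.966749
1 - N/N_sat = 0.033251
ln(1 - N/N_sat) = -3.40367
t = -ln(1 - N/N_sat) / k = -(-3.40367) / 0.122 = 27.90 days

27.90


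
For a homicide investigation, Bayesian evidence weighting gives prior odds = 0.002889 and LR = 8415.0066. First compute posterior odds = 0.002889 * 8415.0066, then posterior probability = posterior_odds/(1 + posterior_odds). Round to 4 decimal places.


Bayesian evidence evaluation:
Posterior odds = prior_odds * LR = 0.002889 * 8415.0066 = 24.31095
Posterior probability = posterior_odds / (1 + posterior_odds)
= 24.31095 / (1 + 24.31095)
= 24.31095 / 25.31095
= 0.9605

0.9605


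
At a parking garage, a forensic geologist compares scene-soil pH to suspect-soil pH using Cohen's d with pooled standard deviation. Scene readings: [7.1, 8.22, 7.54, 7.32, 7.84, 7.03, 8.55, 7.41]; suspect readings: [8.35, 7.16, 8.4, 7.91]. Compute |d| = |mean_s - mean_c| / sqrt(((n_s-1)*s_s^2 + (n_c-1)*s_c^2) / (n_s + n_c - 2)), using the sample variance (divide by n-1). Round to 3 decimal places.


Pooled-variance Cohen's d for soil pH comparison:
Scene mean = 61.01 / 8 = 7.62625
Suspect mean = 31.82 / 4 = 7.955
Scene sample variance s_s^2 = 0.290284
Suspect sample variance s_c^2 = 0.329367
Pooled variance = ((n_s-1)*s_s^2 + (n_c-1)*s_c^2) / (n_s + n_c - 2) = 0.302009
Pooled SD = sqrt(0.302009) = 0.549553
Mean difference = -0.32875
|d| = |-0.32875| / 0.549553 = 0.598

0.598


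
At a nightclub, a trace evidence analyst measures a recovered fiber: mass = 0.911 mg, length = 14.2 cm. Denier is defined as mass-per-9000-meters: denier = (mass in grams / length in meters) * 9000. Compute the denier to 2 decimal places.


Denier calculation:
Mass in grams = 0.911 mg / 1000 = 0.000911 g
Length in meters = 14.2 cm / 100 = 0.142 m
Linear density = mass / length = 0.000911 / 0.142 = 0.00641549 g/m
Denier = (g/m) * 9000 = 0.00641549 * 9000 = 57.74

57.74


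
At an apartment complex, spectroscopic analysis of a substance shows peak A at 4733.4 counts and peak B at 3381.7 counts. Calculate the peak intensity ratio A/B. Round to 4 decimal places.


Spectral peak ratio:
Peak A = 4733.4 counts
Peak B = 3381.7 counts
Ratio = 4733.4 / 3381.7 = 1.3997

1.3997


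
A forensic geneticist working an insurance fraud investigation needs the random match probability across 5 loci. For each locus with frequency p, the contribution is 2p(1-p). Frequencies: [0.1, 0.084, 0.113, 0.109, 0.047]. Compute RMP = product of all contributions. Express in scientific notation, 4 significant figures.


Computing RMP for 5 loci:
Locus 1: 2 * 0.1 * 0.9 = 0.18
Locus 2: 2 * 0.084 * 0.916 = 0.153888
Locus 3: 2 * 0.113 * 0.887 = 0.200462
Locus 4: 2 * 0.109 * 0.891 = 0.194238
Locus 5: 2 * 0.047 * 0.953 = 0.089582
RMP = 9.662e-05

9.662e-05


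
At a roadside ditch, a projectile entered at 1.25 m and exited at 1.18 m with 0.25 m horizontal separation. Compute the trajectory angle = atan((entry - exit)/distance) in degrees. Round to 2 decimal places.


Bullet trajectory angle:
Height difference = 1.25 - 1.18 = 0.07 m
angle = atan(0.07 / 0.25)
angle = atan(0.28)
angle = 15.64 degrees

15.64


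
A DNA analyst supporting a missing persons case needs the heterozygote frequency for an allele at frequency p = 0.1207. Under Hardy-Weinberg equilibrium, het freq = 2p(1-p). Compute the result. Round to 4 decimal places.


Hardy-Weinberg heterozygote frequency:
q = 1 - p = 1 - 0.1207 = 0.8793
2pq = 2 * 0.1207 * 0.8793 = 0.2123

0.2123


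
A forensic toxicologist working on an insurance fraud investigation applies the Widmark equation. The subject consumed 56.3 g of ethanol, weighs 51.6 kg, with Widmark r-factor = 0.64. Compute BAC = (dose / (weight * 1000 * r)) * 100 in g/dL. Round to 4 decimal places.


Applying the Widmark formula:
BAC = (dose_g / (body_wt * 1000 * r)) * 100
Denominator = 51.6 * 1000 * 0.64 = 33024
BAC = (56.3 / 33024) * 100
BAC = 0.1705 g/dL

0.1705


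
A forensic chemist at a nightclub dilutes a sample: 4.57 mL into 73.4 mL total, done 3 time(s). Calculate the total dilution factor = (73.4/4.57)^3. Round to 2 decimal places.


Dilution factor calculation:
Single dilution = V_total / V_sample = 73.4 / 4.57 ≈ 16.061269
Number of dilutions = 3
Total DF = (73.4 / 4.57)^3 (full precision, rounded at the end) = 4143.24

4143.24


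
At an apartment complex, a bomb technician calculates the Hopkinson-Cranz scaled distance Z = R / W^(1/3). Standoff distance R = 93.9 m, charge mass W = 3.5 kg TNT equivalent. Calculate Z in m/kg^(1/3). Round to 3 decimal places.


Scaled distance calculation:
W^(1/3) = 3.5^(1/3) = 1.518294
Z = R / W^(1/3) = 93.9 / 1.518294
Z = 61.846 m/kg^(1/3)

61.846


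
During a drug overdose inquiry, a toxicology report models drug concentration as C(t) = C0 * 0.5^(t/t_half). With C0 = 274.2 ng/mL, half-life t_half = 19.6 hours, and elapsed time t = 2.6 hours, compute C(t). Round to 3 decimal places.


Drug concentration decay:
Number of half-lives = t / t_half = 2.6 / 19.6 = 0.132653
Decay factor = 0.5^0.132653 = 0.91215253
C(t) = 274.2 * 0.91215253 = 250.112 ng/mL

250.112


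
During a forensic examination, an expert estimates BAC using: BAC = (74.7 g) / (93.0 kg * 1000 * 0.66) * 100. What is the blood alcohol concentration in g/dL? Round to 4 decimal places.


Applying the Widmark formula:
BAC = (dose_g / (body_wt * 1000 * r)) * 100
Denominator = 93.0 * 1000 * 0.66 = 61380
BAC = (74.7 / 61380) * 100
BAC = 0.1217 g/dL

0.1217


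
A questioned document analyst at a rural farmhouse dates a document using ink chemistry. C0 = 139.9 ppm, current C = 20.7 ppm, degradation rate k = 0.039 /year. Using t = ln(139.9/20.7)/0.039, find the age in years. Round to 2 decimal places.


Document age estimation:
C0/C = 139.9 / 20.7 = 6.758454
ln(C0/C) = 1.910794
t = 1.910794 / 0.039 = 48.99 years

48.99


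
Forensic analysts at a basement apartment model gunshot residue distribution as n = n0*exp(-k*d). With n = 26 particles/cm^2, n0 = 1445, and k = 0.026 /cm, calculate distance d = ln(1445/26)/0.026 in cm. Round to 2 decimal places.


GSR distance calculation:
n0/n = 1445 / 26 = 55.576923
ln(n0/n) = 4.017768
d = 4.017768 / 0.026 = 154.53 cm

154.53


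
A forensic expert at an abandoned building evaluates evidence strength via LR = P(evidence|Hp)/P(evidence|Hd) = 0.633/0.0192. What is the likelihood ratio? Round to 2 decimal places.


Likelihood ratio calculation:
LR = P(E|Hp) / P(E|Hd)
LR = 0.633 / 0.0192
LR = 32.97

32.97


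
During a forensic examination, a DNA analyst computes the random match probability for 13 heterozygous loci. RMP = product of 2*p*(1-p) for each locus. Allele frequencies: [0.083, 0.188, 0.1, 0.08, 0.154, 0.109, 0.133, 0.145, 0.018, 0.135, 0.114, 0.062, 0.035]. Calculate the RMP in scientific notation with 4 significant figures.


Computing RMP for 13 loci:
Locus 1: 2 * 0.083 * 0.917 = 0.152222
Locus 2: 2 * 0.188 * 0.812 = 0.305312
Locus 3: 2 * 0.1 * 0.9 = 0.18
Locus 4: 2 * 0.08 * 0.92 = 0.1472
Locus 5: 2 * 0.154 * 0.846 = 0.260568
Locus 6: 2 * 0.109 * 0.891 = 0.194238
Locus 7: 2 * 0.133 * 0.867 = 0.230622
Locus 8: 2 * 0.145 * 0.855 = 0.24795
Locus 9: 2 * 0.018 * 0.982 = 0.035352
Locus 10: 2 * 0.135 * 0.865 = 0.23355
Locus 11: 2 * 0.114 * 0.886 = 0.202008
Locus 12: 2 * 0.062 * 0.938 = 0.116312
Locus 13: 2 * 0.035 * 0.965 = 0.06755
RMP = 4.670e-11

4.670e-11


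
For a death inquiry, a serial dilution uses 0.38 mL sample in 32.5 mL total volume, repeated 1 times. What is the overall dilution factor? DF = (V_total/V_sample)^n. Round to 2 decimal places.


Dilution factor calculation:
Single dilution = V_total / V_sample = 32.5 / 0.38 ≈ 85.526316
Number of dilutions = 1
Total DF = (32.5 / 0.38)^1 (full precision, rounded at the end) = 85.53

85.53


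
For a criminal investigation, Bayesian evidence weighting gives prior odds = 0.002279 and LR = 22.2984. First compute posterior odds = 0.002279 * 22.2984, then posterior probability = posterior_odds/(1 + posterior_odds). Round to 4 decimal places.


Bayesian evidence evaluation:
Posterior odds = prior_odds * LR = 0.002279 * 22.2984 = 0.05081805
Posterior probability = posterior_odds / (1 + posterior_odds)
= 0.05081805 / (1 + 0.05081805)
= 0.05081805 / 1.05081805
= 0.0484

0.0484


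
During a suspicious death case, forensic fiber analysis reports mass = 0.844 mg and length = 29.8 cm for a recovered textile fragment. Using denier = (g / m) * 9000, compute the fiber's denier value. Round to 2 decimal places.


Denier calculation:
Mass in grams = 0.844 mg / 1000 = 0.000844 g
Length in meters = 29.8 cm / 100 = 0.298 m
Linear density = mass / length = 0.000844 / 0.298 = 0.00283221 g/m
Denier = (g/m) * 9000 = 0.00283221 * 9000 = 25.49

25.49


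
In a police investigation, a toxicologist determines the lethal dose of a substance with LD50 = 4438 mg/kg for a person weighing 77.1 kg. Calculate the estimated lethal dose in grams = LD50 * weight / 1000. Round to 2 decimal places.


Lethal dose calculation:
Lethal dose = LD50 * body_weight / 1000
= 4438 * 77.1 / 1000
= 342169.8 / 1000
= 342.17 g

342.17


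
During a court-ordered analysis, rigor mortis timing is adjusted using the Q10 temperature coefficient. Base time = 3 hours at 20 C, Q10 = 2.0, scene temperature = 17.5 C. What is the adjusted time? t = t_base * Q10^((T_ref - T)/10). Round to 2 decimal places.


Rigor mortis time adjustment:
Exponent = (T_ref - T_actual) / 10 = (20 - 17.5) / 10 = 0.25
Q10 factor = 2.0^0.25 = 1.18921
t_adjusted = 3 * 1.18921 = 3.57 hours

3.57


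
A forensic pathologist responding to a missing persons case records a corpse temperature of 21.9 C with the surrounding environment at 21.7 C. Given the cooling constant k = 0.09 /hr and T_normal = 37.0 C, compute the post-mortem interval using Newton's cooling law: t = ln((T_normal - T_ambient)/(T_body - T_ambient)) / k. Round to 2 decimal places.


Using Newton's law of cooling:
t = ln((T_normal - T_ambient) / (T_body - T_ambient)) / k
T_normal - T_ambient = 15.3
T_body - T_ambient = 0.2
Ratio = 76.5
ln(ratio) = 4.337291
t = 4.337291 / 0.09 = 48.19 hours

48.19


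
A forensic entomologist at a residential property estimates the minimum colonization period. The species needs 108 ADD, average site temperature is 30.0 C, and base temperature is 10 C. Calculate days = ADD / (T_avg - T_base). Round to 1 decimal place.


Insect development time:
Effective temperature = avg_temp - T_base = 30.0 - 10 = 20.0 C
Days = ADD / effective_temp = 108 / 20.0 = 5.4 days

5.4


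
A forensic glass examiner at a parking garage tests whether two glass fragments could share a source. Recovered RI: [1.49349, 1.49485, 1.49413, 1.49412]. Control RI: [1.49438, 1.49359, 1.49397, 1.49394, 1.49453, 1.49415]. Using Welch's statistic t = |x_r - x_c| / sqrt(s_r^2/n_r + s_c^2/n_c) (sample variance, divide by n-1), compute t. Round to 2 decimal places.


Welch's t-criterion for glass RI comparison:
Recovered mean = sum / n_r = 5.97659 / 4 = 1.4941475
Control mean = sum / n_c = 8.96456 / 6 = 1.4940933
Recovered sample variance s_r^2 = 3.08958e-07
Control sample variance s_c^2 = 1.13627e-07
Welch SE (unpooled) = sqrt(s_r^2/n_r + s_c^2/n_c) = sqrt(7.72396e-08 + 1.89378e-08) = sqrt(9.61774e-08) = 0.000310125
|mean_r - mean_c| = 5.41667e-05
t = 5.41667e-05 / 0.000310125 = 0.17

0.17


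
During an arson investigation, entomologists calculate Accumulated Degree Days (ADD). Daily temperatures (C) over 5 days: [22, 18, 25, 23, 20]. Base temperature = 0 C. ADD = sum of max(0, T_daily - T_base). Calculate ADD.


Computing ADD day by day:
Day 1: max(0, 22 - 0) = 22
Day 2: max(0, 18 - 0) = 18
Day 3: max(0, 25 - 0) = 25
Day 4: max(0, 23 - 0) = 23
Day 5: max(0, 20 - 0) = 20
Total ADD = 108

108


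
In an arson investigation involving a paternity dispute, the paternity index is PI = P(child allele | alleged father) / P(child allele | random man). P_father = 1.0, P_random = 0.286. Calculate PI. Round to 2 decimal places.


Paternity Index calculation:
PI = P(allele|father) / P(allele|random)
PI = 1.0 / 0.286
PI = 3.50

3.50


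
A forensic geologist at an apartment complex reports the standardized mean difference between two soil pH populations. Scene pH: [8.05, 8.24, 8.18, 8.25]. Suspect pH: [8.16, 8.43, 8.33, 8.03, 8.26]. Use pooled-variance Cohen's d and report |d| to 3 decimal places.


Pooled-variance Cohen's d for soil pH comparison:
Scene mean = 32.72 / 4 = 8.18
Suspect mean = 41.21 / 5 = 8.242
Scene sample variance s_s^2 = 0.008467
Suspect sample variance s_c^2 = 0.02377
Pooled variance = ((n_s-1)*s_s^2 + (n_c-1)*s_c^2) / (n_s + n_c - 2) = 0.017211
Pooled SD = sqrt(0.017211) = 0.131191
Mean difference = -0.062
|d| = |-0.062| / 0.131191 = 0.473

0.473


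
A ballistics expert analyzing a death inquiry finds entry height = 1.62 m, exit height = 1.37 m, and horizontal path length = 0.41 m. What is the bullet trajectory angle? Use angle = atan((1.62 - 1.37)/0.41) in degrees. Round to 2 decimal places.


Bullet trajectory angle:
Height difference = 1.62 - 1.37 = 0.25 m
angle = atan(0.25 / 0.41)
angle = atan(0.609756)
angle = 31.37 degrees

31.37


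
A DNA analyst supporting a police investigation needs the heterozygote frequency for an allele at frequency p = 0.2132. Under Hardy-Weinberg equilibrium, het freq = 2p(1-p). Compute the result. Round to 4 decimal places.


Hardy-Weinberg heterozygote frequency:
q = 1 - p = 1 - 0.2132 = 0.7868
2pq = 2 * 0.2132 * 0.7868 = 0.3355

0.3355


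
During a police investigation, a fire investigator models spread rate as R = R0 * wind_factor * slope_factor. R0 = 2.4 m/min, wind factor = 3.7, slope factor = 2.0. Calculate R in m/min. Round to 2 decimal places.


Fire spread rate calculation:
R = R0 * wind_factor * slope_factor
= 2.4 * 3.7 * 2.0
= 8.88 * 2.0
= 17.76 m/min

17.76


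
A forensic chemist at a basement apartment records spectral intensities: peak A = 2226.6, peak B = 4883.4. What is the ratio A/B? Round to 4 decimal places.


Spectral peak ratio:
Peak A = 2226.6 counts
Peak B = 4883.4 counts
Ratio = 2226.6 / 4883.4 = 0.4560

0.4560


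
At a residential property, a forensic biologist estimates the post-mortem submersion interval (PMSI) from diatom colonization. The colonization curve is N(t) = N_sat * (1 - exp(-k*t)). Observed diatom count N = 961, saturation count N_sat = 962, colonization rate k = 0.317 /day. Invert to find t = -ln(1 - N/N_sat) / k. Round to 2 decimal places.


PMSI from diatom colonization curve:
N / N_sat = 961 / 962 = 0.99896
1 - N/N_sat = 0.00104
ln(1 - N/N_sat) = -6.868535
t = -ln(1 - N/N_sat) / k = -(-6.868535) / 0.317 = 21.67 days

21.67


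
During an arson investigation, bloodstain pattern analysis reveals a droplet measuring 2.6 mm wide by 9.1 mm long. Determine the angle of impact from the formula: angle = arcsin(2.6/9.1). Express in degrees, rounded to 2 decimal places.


Blood spatter impact angle calculation:
width / length = 2.6 / 9.1 = 0.285714
angle = arcsin(0.285714)
angle = 16.60 degrees

16.60


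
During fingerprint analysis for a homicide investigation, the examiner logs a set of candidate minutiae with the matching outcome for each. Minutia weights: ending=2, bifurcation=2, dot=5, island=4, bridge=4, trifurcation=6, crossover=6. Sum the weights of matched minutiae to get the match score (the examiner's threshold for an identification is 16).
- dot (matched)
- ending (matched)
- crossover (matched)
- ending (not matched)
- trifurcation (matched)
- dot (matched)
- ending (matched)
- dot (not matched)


Weighted minutiae match score:
  dot: matched, +5 (running total 5)
  ending: matched, +2 (running total 7)
  crossover: matched, +6 (running total 13)
  ending: not matched, +0
  trifurcation: matched, +6 (running total 19)
  dot: matched, +5 (running total 24)
  ending: matched, +2 (running total 26)
  dot: not matched, +0
Total score = 26
Threshold = 16; verdict = identification

26


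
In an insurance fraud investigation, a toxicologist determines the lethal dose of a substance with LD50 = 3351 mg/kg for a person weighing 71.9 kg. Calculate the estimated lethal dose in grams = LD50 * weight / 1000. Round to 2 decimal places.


Lethal dose calculation:
Lethal dose = LD50 * body_weight / 1000
= 3351 * 71.9 / 1000
= 240936.9 / 1000
= 240.94 g

240.94


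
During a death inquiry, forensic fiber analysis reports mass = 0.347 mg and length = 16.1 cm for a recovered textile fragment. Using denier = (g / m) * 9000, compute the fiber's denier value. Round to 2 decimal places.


Denier calculation:
Mass in grams = 0.347 mg / 1000 = 0.000347 g
Length in meters = 16.1 cm / 100 = 0.161 m
Linear density = mass / length = 0.000347 / 0.161 = 0.00215528 g/m
Denier = (g/m) * 9000 = 0.00215528 * 9000 = 19.40

19.40


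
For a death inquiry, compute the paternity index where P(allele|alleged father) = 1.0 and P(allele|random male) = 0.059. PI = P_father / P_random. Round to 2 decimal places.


Paternity Index calculation:
PI = P(allele|father) / P(allele|random)
PI = 1.0 / 0.059
PI = 16.95

16.95


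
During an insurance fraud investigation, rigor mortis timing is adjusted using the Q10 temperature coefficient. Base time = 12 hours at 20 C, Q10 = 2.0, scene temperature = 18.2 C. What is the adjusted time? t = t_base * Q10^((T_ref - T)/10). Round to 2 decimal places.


Rigor mortis time adjustment:
Exponent = (T_ref - T_actual) / 10 = (20 - 18.2) / 10 = 0.18
Q10 factor = 2.0^0.18 = 1.13288
t_adjusted = 12 * 1.13288 = 13.59 hours

13.59


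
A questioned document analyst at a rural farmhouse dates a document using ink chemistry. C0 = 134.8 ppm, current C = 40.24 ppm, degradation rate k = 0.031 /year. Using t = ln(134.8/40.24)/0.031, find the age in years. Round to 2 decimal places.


Document age estimation:
C0/C = 134.8 / 40.24 = 3.349901
ln(C0/C) = 1.208931
t = 1.208931 / 0.031 = 39.00 years

39.00


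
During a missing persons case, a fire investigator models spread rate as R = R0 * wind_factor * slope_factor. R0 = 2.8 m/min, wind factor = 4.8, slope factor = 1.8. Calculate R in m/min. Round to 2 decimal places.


Fire spread rate calculation:
R = R0 * wind_factor * slope_factor
= 2.8 * 4.8 * 1.8
= 13.44 * 1.8
= 24.19 m/min

24.19


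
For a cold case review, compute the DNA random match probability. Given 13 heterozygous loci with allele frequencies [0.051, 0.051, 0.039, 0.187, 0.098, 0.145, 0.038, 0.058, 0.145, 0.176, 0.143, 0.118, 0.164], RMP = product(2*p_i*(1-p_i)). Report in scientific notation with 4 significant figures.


Computing RMP for 13 loci:
Locus 1: 2 * 0.051 * 0.949 = 0.096798
Locus 2: 2 * 0.051 * 0.949 = 0.096798
Locus 3: 2 * 0.039 * 0.961 = 0.074958
Locus 4: 2 * 0.187 * 0.813 = 0.304062
Locus 5: 2 * 0.098 * 0.902 = 0.176792
Locus 6: 2 * 0.145 * 0.855 = 0.24795
Locus 7: 2 * 0.038 * 0.962 = 0.073112
Locus 8: 2 * 0.058 * 0.942 = 0.109272
Locus 9: 2 * 0.145 * 0.855 = 0.24795
Locus 10: 2 * 0.176 * 0.824 = 0.290048
Locus 11: 2 * 0.143 * 0.857 = 0.245102
Locus 12: 2 * 0.118 * 0.882 = 0.208152
Locus 13: 2 * 0.164 * 0.836 = 0.274208
RMP = 7.525e-11

7.525e-11


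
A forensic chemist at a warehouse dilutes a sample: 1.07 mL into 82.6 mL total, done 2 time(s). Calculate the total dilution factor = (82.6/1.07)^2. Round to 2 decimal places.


Dilution factor calculation:
Single dilution = V_total / V_sample = 82.6 / 1.07 ≈ 77.196262
Number of dilutions = 2
Total DF = (82.6 / 1.07)^2 (full precision, rounded at the end) = 5959.26

5959.26


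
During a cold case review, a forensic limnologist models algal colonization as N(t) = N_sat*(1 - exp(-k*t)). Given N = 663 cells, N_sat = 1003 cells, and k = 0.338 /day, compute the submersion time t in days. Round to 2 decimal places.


PMSI from diatom colonization curve:
N / N_sat = 663 / 1003 = 0.661017
1 - N/N_sat = 0.338983
ln(1 - N/N_sat) = -1.081805
t = -ln(1 - N/N_sat) / k = -(-1.081805) / 0.338 = 3.20 days

3.20


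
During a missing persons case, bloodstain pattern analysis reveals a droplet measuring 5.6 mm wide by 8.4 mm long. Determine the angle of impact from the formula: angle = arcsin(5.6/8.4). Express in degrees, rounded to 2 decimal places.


Blood spatter impact angle calculation:
width / length = 5.6 / 8.4 = 0.666667
angle = arcsin(0.666667)
angle = 41.81 degrees

41.81


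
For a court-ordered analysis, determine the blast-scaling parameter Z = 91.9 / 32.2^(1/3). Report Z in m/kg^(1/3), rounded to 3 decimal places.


Scaled distance calculation:
W^(1/3) = 32.2^(1/3) = 3.181403
Z = R / W^(1/3) = 91.9 / 3.181403
Z = 28.887 m/kg^(1/3)

28.887


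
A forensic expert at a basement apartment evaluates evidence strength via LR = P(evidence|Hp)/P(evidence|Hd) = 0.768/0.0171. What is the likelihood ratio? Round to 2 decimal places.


Likelihood ratio calculation:
LR = P(E|Hp) / P(E|Hd)
LR = 0.768 / 0.0171
LR = 44.91

44.91


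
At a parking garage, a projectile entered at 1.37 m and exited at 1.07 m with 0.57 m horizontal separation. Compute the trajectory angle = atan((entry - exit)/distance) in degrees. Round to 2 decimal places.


Bullet trajectory angle:
Height difference = 1.37 - 1.07 = 0.3 m
angle = atan(0.3 / 0.57)
angle = atan(0.526316)
angle = 27.76 degrees

27.76


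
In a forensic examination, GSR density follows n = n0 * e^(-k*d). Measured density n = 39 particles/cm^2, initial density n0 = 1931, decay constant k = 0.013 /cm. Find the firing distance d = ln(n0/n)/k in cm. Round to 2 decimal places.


GSR distance calculation:
n0/n = 1931 / 39 = 49.512821
ln(n0/n) = 3.902232
d = 3.902232 / 0.013 = 300.17 cm

300.17


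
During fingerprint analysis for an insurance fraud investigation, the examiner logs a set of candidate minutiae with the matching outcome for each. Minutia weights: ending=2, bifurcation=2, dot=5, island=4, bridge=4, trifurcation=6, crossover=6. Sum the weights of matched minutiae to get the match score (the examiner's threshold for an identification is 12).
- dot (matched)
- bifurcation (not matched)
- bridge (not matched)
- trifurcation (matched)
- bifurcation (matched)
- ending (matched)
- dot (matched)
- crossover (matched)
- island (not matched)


Weighted minutiae match score:
  dot: matched, +5 (running total 5)
  bifurcation: not matched, +0
  bridge: not matched, +0
  trifurcation: matched, +6 (running total 11)
  bifurcation: matched, +2 (running total 13)
  ending: matched, +2 (running total 15)
  dot: matched, +5 (running total 20)
  crossover: matched, +6 (running total 26)
  island: not matched, +0
Total score = 26
Threshold = 12; verdict = identification

26


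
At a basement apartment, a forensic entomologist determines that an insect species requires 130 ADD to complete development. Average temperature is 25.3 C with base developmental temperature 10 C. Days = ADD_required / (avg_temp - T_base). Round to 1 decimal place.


Insect development time:
Effective temperature = avg_temp - T_base = 25.3 - 10 = 15.3 C
Days = ADD / effective_temp = 130 / 15.3 = 8.5 days

8.5


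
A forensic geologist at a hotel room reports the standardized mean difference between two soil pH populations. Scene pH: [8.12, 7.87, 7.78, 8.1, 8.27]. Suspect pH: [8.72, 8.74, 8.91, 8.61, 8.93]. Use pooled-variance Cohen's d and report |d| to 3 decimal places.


Pooled-variance Cohen's d for soil pH comparison:
Scene mean = 40.14 / 5 = 8.028
Suspect mean = 43.91 / 5 = 8.782
Scene sample variance s_s^2 = 0.03967
Suspect sample variance s_c^2 = 0.01837
Pooled variance = ((n_s-1)*s_s^2 + (n_c-1)*s_c^2) / (n_s + n_c - 2) = 0.02902
Pooled SD = sqrt(0.02902) = 0.170353
Mean difference = -0.754
|d| = |-0.754| / 0.170353 = 4.426

4.426


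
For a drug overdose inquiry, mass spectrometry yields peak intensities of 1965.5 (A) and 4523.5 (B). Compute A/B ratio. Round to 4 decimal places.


Spectral peak ratio:
Peak A = 1965.5 counts
Peak B = 4523.5 counts
Ratio = 1965.5 / 4523.5 = 0.4345

0.4345


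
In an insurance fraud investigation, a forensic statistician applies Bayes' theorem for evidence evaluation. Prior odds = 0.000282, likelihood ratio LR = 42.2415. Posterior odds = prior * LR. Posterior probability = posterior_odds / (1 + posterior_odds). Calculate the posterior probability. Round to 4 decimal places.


Bayesian evidence evaluation:
Posterior odds = prior_odds * LR = 0.000282 * 42.2415 = 0.0119121
Posterior probability = posterior_odds / (1 + posterior_odds)
= 0.0119121 / (1 + 0.0119121)
= 0.0119121 / 1.0119121
= 0.0118

0.0118


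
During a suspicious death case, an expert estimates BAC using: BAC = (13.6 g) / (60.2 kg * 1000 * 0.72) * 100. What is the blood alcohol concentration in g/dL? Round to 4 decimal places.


Applying the Widmark formula:
BAC = (dose_g / (body_wt * 1000 * r)) * 100
Denominator = 60.2 * 1000 * 0.72 = 43344
BAC = (13.6 / 43344) * 100
BAC = 0.0314 g/dL

0.0314


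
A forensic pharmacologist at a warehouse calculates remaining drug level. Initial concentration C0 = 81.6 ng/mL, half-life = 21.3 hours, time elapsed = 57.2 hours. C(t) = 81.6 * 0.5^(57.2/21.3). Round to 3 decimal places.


Drug concentration decay:
Number of half-lives = t / t_half = 57.2 / 21.3 = 2.685446
Decay factor = 0.5^2.685446 = 0.15545339
C(t) = 81.6 * 0.15545339 = 12.685 ng/mL

12.685


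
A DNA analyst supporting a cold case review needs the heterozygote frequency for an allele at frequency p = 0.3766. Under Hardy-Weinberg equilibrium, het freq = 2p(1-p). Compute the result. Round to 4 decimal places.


Hardy-Weinberg heterozygote frequency:
q = 1 - p = 1 - 0.3766 = 0.6234
2pq = 2 * 0.3766 * 0.6234 = 0.4695

0.4695


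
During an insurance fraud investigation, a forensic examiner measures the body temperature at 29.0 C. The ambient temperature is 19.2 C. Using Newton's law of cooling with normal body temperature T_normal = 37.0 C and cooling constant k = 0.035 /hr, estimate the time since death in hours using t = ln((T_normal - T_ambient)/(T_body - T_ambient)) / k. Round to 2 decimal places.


Using Newton's law of cooling:
t = ln((T_normal - T_ambient) / (T_body - T_ambient)) / k
T_normal - T_ambient = 17.8
T_body - T_ambient = 9.8
Ratio = 1.816327
ln(ratio) = 0.596816
t = 0.596816 / 0.035 = 17.05 hours

17.05


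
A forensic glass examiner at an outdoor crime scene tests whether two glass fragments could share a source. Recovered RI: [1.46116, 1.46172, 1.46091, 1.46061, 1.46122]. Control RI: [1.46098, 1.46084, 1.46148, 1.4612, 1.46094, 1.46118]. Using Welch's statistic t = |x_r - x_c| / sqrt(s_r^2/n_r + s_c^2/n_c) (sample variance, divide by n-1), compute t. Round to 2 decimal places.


Welch's t-criterion for glass RI comparison:
Recovered mean = sum / n_r = 7.30562 / 5 = 1.461124
Control mean = sum / n_c = 8.76662 / 6 = 1.4611033
Recovered sample variance s_r^2 = 1.6893e-07
Control sample variance s_c^2 = 5.36667e-08
Welch SE (unpooled) = sqrt(s_r^2/n_r + s_c^2/n_c) = sqrt(3.3786e-08 + 8.94444e-09) = sqrt(4.27304e-08) = 0.000206713
|mean_r - mean_c| = 2.06667e-05
t = 2.06667e-05 / 0.000206713 = 0.10

0.10


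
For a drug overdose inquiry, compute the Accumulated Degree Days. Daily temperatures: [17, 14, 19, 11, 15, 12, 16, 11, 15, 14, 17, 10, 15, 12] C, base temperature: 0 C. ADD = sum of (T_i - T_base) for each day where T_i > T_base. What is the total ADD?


Computing ADD day by day:
Day 1: max(0, 17 - 0) = 17
Day 2: max(0, 14 - 0) = 14
Day 3: max(0, 19 - 0) = 19
Day 4: max(0, 11 - 0) = 11
Day 5: max(0, 15 - 0) = 15
Day 6: max(0, 12 - 0) = 12
Day 7: max(0, 16 - 0) = 16
Day 8: max(0, 11 - 0) = 11
Day 9: max(0, 15 - 0) = 15
Day 10: max(0, 14 - 0) = 14
Day 11: max(0, 17 - 0) = 17
Day 12: max(0, 10 - 0) = 10
Day 13: max(0, 15 - 0) = 15
Day 14: max(0, 12 - 0) = 12
Total ADD = 198

198


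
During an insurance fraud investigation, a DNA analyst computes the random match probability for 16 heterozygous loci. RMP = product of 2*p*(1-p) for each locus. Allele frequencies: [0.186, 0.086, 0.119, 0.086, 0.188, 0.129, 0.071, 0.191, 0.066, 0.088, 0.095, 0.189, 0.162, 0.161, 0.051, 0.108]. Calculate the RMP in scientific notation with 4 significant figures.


Computing RMP for 16 loci:
Locus 1: 2 * 0.186 * 0.814 = 0.302808
Locus 2: 2 * 0.086 * 0.914 = 0.157208
Locus 3: 2 * 0.119 * 0.881 = 0.209678
Locus 4: 2 * 0.086 * 0.914 = 0.157208
Locus 5: 2 * 0.188 * 0.812 = 0.305312
Locus 6: 2 * 0.129 * 0.871 = 0.224718
Locus 7: 2 * 0.071 * 0.929 = 0.131918
Locus 8: 2 * 0.191 * 0.809 = 0.309038
Locus 9: 2 * 0.066 * 0.934 = 0.123288
Locus 10: 2 * 0.088 * 0.912 = 0.160512
Locus 11: 2 * 0.095 * 0.905 = 0.17195
Locus 12: 2 * 0.189 * 0.811 = 0.306558
Locus 13: 2 * 0.162 * 0.838 = 0.271512
Locus 14: 2 * 0.161 * 0.839 = 0.270158
Locus 15: 2 * 0.051 * 0.949 = 0.096798
Locus 16: 2 * 0.108 * 0.892 = 0.192672
RMP = 6.263e-12

6.263e-12


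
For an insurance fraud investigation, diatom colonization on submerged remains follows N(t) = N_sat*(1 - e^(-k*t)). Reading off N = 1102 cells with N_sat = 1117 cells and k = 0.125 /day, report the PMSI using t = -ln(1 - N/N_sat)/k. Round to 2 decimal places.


PMSI from diatom colonization curve:
N / N_sat = 1102 / 1117 = 0.986571
1 - N/N_sat = 0.013429
ln(1 - N/N_sat) = -4.310339
t = -ln(1 - N/N_sat) / k = -(-4.310339) / 0.125 = 34.48 days

34.48


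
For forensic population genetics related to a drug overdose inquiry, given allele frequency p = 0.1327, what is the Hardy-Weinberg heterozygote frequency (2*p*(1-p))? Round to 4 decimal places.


Hardy-Weinberg heterozygote frequency:
q = 1 - p = 1 - 0.1327 = 0.8673
2pq = 2 * 0.1327 * 0.8673 = 0.2302

0.2302


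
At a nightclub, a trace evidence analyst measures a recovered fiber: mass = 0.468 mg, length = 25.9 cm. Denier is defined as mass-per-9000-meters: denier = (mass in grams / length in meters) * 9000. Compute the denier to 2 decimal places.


Denier calculation:
Mass in grams = 0.468 mg / 1000 = 0.000468 g
Length in meters = 25.9 cm / 100 = 0.259 m
Linear density = mass / length = 0.000468 / 0.259 = 0.00180695 g/m
Denier = (g/m) * 9000 = 0.00180695 * 9000 = 16.26

16.26


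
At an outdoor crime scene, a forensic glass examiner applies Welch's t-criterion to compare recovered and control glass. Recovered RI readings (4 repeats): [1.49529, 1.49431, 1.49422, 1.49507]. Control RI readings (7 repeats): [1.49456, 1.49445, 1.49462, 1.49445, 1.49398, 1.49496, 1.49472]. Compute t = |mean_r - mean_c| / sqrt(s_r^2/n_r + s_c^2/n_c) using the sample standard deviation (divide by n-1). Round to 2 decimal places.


Welch's t-criterion for glass RI comparison:
Recovered mean = sum / n_r = 5.97889 / 4 = 1.4947225
Control mean = sum / n_c = 10.46174 / 7 = 1.4945343
Recovered sample variance s_r^2 = 2.88492e-07
Control sample variance s_c^2 = 9.08619e-08
Welch SE (unpooled) = sqrt(s_r^2/n_r + s_c^2/n_c) = sqrt(7.21229e-08 + 1.29803e-08) = sqrt(8.51032e-08) = 0.000291725
|mean_r - mean_c| = 0.000188214
t = 0.000188214 / 0.000291725 = 0.65

0.65


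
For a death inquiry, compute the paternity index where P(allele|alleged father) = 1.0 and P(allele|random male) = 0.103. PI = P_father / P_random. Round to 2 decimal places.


Paternity Index calculation:
PI = P(allele|father) / P(allele|random)
PI = 1.0 / 0.103
PI = 9.71

9.71


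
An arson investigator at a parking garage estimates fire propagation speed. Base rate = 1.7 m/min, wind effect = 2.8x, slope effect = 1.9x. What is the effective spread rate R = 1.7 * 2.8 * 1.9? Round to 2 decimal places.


Fire spread rate calculation:
R = R0 * wind_factor * slope_factor
= 1.7 * 2.8 * 1.9
= 4.76 * 1.9
= 9.04 m/min

9.04


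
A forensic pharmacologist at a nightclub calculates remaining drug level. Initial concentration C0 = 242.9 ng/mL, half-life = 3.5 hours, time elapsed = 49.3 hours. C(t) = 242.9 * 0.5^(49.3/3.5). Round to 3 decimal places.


Drug concentration decay:
Number of half-lives = t / t_half = 49.3 / 3.5 = 14.085714
Decay factor = 0.5^14.085714 = 0.00005751
C(t) = 242.9 * 0.00005751 = 0.014 ng/mL

0.014


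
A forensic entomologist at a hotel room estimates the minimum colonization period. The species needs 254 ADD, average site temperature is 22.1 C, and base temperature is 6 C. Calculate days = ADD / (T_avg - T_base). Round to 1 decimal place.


Insect development time:
Effective temperature = avg_temp - T_base = 22.1 - 6 = 16.1 C
Days = ADD / effective_temp = 254 / 16.1 = 15.8 days

15.8


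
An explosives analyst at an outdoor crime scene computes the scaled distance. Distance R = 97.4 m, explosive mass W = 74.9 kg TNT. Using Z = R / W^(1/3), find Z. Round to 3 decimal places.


Scaled distance calculation:
W^(1/3) = 74.9^(1/3) = 4.215288
Z = R / W^(1/3) = 97.4 / 4.215288
Z = 23.106 m/kg^(1/3)

23.106


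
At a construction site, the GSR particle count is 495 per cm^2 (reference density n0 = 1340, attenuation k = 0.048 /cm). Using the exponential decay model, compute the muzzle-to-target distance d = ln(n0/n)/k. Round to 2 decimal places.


GSR distance calculation:
n0/n = 1340 / 495 = 2.707071
ln(n0/n) = 0.995867
d = 0.995867 / 0.048 = 20.75 cm

20.75
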